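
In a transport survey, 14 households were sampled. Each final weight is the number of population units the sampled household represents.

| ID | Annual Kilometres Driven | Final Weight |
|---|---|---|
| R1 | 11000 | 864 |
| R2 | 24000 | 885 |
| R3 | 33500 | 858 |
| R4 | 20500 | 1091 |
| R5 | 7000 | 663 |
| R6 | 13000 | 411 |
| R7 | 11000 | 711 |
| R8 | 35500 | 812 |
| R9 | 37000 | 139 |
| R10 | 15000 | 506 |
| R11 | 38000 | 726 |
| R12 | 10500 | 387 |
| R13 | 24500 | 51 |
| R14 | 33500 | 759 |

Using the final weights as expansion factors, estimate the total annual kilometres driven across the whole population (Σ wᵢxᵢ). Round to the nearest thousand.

199544000

Weighted total = 199544000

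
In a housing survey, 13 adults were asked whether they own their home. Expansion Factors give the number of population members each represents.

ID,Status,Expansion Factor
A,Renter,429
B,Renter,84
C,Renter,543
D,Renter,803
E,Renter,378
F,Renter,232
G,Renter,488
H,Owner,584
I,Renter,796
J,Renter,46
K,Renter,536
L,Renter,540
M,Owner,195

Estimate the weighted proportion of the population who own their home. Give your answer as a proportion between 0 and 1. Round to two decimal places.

0.14

Sum of weights for 'Owner' = 584 + 195 = 779
Total weight = 5654
Weighted proportion = 779 / 5654 = 0.13777856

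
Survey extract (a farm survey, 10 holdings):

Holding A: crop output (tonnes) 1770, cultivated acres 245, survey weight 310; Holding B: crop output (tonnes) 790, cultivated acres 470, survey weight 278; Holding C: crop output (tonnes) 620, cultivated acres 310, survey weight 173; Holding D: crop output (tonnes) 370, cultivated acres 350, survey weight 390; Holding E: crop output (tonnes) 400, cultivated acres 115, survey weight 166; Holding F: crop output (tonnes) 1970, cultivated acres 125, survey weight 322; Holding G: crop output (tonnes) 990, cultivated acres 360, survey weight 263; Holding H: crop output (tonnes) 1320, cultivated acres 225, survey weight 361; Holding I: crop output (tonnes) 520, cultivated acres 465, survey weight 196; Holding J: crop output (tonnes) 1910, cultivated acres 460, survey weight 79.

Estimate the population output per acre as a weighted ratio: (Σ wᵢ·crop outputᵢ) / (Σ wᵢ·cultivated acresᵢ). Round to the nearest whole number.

4

Σ wᵢ·y = 1770×310 + 790×278 + 620×173 + 370×390 + 400×166 + 1970×322 + 990×263 + 1320×361 + 520×196 + 1910×79
  = 548700 + 219620 + 107260 + 144300 + 66400 + 634340 + 260370 + 476520 + 101920 + 150890 = 2710320
Σ wᵢ·x = 245×310 + 470×278 + 310×173 + 350×390 + 115×166 + 125×322 + 360×263 + 225×361 + 465×196 + 460×79
  = 759465
Ratio = 2710320 / 759465 = 3.5687227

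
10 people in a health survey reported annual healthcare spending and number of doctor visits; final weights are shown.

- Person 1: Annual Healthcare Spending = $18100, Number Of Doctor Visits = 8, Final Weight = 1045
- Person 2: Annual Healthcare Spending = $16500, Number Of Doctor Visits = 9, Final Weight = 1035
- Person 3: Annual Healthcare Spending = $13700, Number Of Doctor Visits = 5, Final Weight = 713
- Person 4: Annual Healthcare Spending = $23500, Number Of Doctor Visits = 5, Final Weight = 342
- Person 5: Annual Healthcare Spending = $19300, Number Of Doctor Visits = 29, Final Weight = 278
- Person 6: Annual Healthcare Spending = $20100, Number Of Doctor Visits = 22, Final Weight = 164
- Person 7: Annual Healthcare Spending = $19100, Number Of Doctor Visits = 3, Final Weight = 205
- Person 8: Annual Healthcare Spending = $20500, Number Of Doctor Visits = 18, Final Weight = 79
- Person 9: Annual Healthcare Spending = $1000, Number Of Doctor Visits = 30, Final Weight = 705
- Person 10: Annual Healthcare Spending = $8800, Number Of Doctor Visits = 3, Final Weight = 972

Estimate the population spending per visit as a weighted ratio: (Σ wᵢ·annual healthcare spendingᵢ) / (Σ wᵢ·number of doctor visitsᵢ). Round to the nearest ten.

1270

Σ wᵢ·y = 18100×1045 + 16500×1035 + 13700×713 + 23500×342 + 19300×278 + 20100×164 + 19100×205 + 20500×79 + 1000×705 + 8800×972
  = 77252500
Σ wᵢ·x = 60723
Ratio = 77252500 / 60723 = 1272.2115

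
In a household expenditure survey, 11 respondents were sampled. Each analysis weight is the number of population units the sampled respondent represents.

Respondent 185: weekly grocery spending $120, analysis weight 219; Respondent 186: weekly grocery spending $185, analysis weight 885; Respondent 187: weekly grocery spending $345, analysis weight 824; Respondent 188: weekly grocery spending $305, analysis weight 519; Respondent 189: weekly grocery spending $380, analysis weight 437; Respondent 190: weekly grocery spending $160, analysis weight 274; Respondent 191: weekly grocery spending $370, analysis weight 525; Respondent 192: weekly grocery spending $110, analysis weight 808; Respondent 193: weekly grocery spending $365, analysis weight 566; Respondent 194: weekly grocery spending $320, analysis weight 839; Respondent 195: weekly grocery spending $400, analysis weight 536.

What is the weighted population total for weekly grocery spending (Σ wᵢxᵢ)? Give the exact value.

1815080

Weighted total = 120×219 + 185×885 + 345×824 + 305×519 + 380×437 + 160×274 + 370×525 + 110×808 + 365×566 + 320×839 + 400×536
  = 1815080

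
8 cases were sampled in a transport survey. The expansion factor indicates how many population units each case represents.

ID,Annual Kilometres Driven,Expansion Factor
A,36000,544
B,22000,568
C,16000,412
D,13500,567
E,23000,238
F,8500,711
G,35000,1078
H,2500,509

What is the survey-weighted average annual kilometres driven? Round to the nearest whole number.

20931

Weighted sum = 36000×544 + 22000×568 + 16000×412 + 13500×567 + 23000×238 + 8500×711 + 35000×1078 + 2500×509
  = 19584000 + 12496000 + 6592000 + 7654500 + 5474000 + 6043500 + 37730000 + 1272500 = 96846500
Sum of weights = 544 + 568 + 412 + 567 + 238 + 711 + 1078 + 509 = 4627
Weighted mean = 96846500 / 4627 = 20930.733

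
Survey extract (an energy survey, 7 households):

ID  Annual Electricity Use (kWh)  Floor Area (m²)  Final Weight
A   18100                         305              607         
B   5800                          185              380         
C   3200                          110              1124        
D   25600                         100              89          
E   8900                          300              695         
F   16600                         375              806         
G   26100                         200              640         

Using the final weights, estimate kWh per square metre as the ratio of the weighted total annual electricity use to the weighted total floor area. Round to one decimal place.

53.9

Σ wᵢ·y = 18100×607 + 5800×380 + 3200×1124 + 25600×89 + 8900×695 + 16600×806 + 26100×640
  = 10986700 + 2204000 + 3596800 + 2278400 + 6185500 + 13379600 + 16704000 = 55335000
Σ wᵢ·x = 305×607 + 185×380 + 110×1124 + 100×89 + 300×695 + 375×806 + 200×640
  = 185135 + 70300 + 123640 + 8900 + 208500 + 302250 + 128000 = 1026725
Ratio = 55335000 / 1026725 = 53.894665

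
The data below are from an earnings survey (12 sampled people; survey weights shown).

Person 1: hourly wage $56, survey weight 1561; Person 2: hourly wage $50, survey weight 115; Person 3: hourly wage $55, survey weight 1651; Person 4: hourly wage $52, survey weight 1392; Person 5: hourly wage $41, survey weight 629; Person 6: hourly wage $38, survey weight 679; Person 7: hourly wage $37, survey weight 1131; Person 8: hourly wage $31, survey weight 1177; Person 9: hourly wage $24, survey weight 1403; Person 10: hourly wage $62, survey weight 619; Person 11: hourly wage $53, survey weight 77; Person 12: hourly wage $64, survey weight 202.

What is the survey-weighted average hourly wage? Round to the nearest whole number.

45

Weighted sum = 56×1561 + 50×115 + 55×1651 + 52×1392 + 41×629 + 38×679 + 37×1131 + 31×1177 + 24×1403 + 62×619 + 53×77 + 64×202
  = 87416 + 5750 + 90805 + 72384 + 25789 + 25802 + 41847 + 36487 + 33672 + 38378 + 4081 + 12928 = 475339
Sum of weights = 1561 + 115 + 1651 + 1392 + 629 + 679 + 1131 + 1177 + 1403 + 619 + 77 + 202 = 10636
Weighted mean = 475339 / 10636 = 44.691519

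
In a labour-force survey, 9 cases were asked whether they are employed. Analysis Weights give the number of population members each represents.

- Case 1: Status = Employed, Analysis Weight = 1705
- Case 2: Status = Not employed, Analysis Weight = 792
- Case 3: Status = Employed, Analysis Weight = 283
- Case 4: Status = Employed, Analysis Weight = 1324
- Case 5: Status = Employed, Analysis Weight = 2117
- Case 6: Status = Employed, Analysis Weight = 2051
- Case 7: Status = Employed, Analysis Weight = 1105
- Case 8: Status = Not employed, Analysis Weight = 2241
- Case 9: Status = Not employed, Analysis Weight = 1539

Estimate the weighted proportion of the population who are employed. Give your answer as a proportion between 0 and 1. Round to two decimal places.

Sum of weights for 'Employed' = 1705 + 283 + 1324 + 2117 + 2051 + 1105 = 8585
Total weight = 13157
Weighted proportion = 8585 / 13157 = 0.65250437

0.65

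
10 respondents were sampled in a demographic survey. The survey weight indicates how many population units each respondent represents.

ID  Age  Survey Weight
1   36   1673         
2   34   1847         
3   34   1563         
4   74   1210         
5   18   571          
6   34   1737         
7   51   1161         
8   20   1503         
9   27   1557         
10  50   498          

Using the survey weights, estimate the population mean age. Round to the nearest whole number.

Weighted sum = 36×1673 + 34×1847 + 34×1563 + 74×1210 + 18×571 + 34×1737 + 51×1161 + 20×1503 + 27×1557 + 50×498
  = 491254
Sum of weights = 1673 + 1847 + 1563 + 1210 + 571 + 1737 + 1161 + 1503 + 1557 + 498 = 13320
Weighted mean = 491254 / 13320 = 36.880931

37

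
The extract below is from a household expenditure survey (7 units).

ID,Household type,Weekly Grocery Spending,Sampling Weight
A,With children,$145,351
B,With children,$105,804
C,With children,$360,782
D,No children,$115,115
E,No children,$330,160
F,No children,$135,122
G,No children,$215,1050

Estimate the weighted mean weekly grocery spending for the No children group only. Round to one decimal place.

213.0

No children rows: D, E, F, G
Weighted sum = 115×115 + 330×160 + 135×122 + 215×1050
  = 13225 + 52800 + 16470 + 225750 = 308245
Sum of weights = 115 + 160 + 122 + 1050 = 1447
Weighted mean = 308245 / 1447 = 213.0235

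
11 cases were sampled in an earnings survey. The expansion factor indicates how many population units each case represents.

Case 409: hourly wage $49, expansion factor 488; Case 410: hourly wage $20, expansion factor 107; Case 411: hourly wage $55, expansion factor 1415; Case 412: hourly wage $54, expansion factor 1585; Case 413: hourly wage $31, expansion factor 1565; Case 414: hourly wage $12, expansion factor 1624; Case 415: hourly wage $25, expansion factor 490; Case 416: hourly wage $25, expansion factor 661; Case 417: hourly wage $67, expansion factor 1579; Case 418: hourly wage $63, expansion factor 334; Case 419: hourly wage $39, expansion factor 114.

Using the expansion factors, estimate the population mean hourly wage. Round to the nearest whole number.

42

Weighted sum = 49×488 + 20×107 + 55×1415 + 54×1585 + 31×1565 + 12×1624 + 25×490 + 25×661 + 67×1579 + 63×334 + 39×114
  = 23912 + 2140 + 77825 + 85590 + 48515 + 19488 + 12250 + 16525 + 105793 + 21042 + 4446 = 417526
Sum of weights = 488 + 107 + 1415 + 1585 + 1565 + 1624 + 490 + 661 + 1579 + 334 + 114 = 9962
Weighted mean = 417526 / 9962 = 41.911865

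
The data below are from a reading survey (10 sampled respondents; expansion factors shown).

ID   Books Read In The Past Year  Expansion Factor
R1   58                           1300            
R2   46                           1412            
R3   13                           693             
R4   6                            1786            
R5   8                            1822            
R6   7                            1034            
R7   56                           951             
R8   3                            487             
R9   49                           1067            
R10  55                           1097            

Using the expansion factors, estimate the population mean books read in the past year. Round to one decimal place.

30.0

Weighted sum = 58×1300 + 46×1412 + 13×693 + 6×1786 + 8×1822 + 7×1034 + 56×951 + 3×487 + 49×1067 + 55×1097
  = 349226
Sum of weights = 11649
Weighted mean = 349226 / 11649 = 29.979054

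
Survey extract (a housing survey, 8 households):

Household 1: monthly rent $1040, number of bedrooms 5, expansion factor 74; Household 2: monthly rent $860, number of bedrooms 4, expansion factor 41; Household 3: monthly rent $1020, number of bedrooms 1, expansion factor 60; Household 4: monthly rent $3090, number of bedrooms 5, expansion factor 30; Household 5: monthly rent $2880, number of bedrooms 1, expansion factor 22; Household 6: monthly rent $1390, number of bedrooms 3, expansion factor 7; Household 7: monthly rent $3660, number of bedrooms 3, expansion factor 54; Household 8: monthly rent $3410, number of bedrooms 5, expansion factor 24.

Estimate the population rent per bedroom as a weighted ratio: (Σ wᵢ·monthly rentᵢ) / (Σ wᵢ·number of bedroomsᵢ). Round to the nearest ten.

Σ wᵢ·y = 1040×74 + 860×41 + 1020×60 + 3090×30 + 2880×22 + 1390×7 + 3660×54 + 3410×24
  = 76960 + 35260 + 61200 + 92700 + 63360 + 9730 + 197640 + 81840 = 618690
Σ wᵢ·x = 1069
Ratio = 618690 / 1069 = 578.75585

580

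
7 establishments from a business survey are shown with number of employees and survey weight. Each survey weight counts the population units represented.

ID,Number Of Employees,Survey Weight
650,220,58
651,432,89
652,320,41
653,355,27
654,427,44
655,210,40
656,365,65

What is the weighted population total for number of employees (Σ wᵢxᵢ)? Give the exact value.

124826

Weighted total = 220×58 + 432×89 + 320×41 + 355×27 + 427×44 + 210×40 + 365×65
  = 12760 + 38448 + 13120 + 9585 + 18788 + 8400 + 23725 = 124826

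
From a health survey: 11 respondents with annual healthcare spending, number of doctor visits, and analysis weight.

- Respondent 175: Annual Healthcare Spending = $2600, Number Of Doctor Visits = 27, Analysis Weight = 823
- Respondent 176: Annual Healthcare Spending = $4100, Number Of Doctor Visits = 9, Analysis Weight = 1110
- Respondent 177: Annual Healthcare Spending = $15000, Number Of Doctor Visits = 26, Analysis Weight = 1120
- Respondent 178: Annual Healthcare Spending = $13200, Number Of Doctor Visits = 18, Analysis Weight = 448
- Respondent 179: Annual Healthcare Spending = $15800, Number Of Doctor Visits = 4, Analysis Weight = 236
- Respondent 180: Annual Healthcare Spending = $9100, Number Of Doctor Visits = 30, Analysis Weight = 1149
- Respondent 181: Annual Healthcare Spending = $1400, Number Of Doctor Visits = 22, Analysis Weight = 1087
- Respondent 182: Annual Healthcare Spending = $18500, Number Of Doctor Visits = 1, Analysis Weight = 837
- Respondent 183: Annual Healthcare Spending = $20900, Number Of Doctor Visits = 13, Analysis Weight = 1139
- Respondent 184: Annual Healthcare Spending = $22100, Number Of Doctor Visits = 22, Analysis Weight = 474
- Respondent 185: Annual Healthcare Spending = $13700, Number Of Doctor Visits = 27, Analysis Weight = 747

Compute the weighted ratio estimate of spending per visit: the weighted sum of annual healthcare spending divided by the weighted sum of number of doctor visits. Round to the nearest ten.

Σ wᵢ·y = 2600×823 + 4100×1110 + 15000×1120 + 13200×448 + 15800×236 + 9100×1149 + 1400×1087 + 18500×837 + 20900×1139 + 22100×474 + 13700×747
  = 2139800 + 4551000 + 16800000 + 5913600 + 3728800 + 10455900 + 1521800 + 15484500 + 23805100 + 10475400 + 10233900 = 105109800
Σ wᵢ·x = 174964
Ratio = 105109800 / 174964 = 600.75101

600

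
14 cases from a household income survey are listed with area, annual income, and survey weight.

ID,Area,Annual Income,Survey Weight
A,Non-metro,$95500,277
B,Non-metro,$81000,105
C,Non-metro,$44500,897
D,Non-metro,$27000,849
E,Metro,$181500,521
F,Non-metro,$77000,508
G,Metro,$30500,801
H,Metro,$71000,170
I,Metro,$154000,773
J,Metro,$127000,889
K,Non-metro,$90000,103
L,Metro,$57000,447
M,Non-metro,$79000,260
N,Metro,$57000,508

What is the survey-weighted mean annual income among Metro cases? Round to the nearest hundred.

101600

Metro rows: E, G, H, I, J, L, N
Weighted sum = 417442000
Sum of weights = 4109
Weighted mean = 417442000 / 4109 = 101592.11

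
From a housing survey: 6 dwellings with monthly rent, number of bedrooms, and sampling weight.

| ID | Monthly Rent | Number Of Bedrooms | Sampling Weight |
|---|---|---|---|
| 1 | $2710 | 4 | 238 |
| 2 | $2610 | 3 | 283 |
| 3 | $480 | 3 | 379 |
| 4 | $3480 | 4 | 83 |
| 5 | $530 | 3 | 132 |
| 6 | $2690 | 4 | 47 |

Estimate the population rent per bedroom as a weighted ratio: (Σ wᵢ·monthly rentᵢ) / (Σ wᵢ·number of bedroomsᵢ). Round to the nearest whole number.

532

Σ wᵢ·y = 2710×238 + 2610×283 + 480×379 + 3480×83 + 530×132 + 2690×47
  = 2050760
Σ wᵢ·x = 4×238 + 3×283 + 3×379 + 4×83 + 3×132 + 4×47
  = 952 + 849 + 1137 + 332 + 396 + 188 = 3854
Ratio = 2050760 / 3854 = 532.11209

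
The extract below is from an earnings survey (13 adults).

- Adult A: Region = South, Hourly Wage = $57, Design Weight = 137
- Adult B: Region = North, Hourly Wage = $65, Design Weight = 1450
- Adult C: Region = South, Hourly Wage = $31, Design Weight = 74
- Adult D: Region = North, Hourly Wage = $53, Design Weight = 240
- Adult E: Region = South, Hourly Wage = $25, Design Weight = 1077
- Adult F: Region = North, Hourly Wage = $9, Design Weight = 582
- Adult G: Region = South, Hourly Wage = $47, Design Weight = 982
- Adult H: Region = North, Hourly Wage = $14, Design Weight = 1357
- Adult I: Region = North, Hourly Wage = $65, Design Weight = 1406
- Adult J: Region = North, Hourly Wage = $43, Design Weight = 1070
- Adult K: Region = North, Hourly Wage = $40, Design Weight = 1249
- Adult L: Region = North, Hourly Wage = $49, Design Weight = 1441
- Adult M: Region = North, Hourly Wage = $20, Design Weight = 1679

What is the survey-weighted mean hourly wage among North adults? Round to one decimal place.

North rows: B, D, F, H, I, J, K, L, M
Weighted sum = 65×1450 + 53×240 + 9×582 + 14×1357 + 65×1406 + 43×1070 + 40×1249 + 49×1441 + 20×1679
  = 94250 + 12720 + 5238 + 18998 + 91390 + 46010 + 49960 + 70609 + 33580 = 422755
Sum of weights = 1450 + 240 + 582 + 1357 + 1406 + 1070 + 1249 + 1441 + 1679 = 10474
Weighted mean = 422755 / 10474 = 40.362326

40.4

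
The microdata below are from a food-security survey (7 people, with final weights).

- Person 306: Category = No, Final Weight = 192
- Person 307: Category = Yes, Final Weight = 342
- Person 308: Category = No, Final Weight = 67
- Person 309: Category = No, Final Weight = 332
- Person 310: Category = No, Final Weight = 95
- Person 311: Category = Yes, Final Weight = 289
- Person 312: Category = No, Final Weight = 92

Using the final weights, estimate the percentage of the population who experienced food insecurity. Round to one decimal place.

Sum of weights for 'Yes' = 342 + 289 = 631
Total weight = 192 + 342 + 67 + 332 + 95 + 289 + 92 = 1409
Weighted proportion = 631 / 1409 = 0.44783534 → 44.783534%

44.8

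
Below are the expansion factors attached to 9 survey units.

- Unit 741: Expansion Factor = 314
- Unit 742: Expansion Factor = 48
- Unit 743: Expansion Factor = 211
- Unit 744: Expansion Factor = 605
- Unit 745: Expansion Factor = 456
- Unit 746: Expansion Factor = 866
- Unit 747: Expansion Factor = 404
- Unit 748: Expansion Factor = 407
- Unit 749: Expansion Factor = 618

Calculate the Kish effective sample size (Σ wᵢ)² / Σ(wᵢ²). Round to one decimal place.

7.1

Σ wᵢ = 314 + 48 + 211 + 605 + 456 + 866 + 404 + 407 + 618 = 3929
Σ wᵢ² = 98596 + 2304 + 44521 + 366025 + 207936 + 749956 + 163216 + 165649 + 381924 = 2180127
n_eff = 3929² / 2180127 = 15437041 / 2180127 = 7.080799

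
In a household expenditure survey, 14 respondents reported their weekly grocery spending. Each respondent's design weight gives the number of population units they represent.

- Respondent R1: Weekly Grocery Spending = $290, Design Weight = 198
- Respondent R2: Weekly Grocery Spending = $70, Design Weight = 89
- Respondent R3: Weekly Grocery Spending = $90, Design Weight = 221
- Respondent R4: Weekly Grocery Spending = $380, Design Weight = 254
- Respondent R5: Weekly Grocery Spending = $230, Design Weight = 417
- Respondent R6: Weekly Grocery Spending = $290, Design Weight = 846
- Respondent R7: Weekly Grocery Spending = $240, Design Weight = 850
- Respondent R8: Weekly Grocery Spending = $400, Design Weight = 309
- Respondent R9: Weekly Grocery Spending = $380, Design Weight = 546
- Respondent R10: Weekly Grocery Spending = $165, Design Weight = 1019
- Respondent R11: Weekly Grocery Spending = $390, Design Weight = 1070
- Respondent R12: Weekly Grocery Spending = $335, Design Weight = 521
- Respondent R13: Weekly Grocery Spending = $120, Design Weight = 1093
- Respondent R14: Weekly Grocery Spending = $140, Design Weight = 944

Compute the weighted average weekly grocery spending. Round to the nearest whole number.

248

Weighted sum = 2079680
Sum of weights = 8377
Weighted mean = 2079680 / 8377 = 248.26071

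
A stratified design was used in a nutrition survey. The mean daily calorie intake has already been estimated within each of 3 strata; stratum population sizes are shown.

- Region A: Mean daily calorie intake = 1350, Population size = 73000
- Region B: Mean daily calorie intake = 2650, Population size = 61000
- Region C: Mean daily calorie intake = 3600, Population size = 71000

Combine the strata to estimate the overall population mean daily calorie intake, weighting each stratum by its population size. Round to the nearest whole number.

2516

Σ Nₕ·x̄ₕ = 515800000
Σ Nₕ = 73000 + 61000 + 71000 = 205000
Overall mean = 515800000 / 205000 = 2516.0976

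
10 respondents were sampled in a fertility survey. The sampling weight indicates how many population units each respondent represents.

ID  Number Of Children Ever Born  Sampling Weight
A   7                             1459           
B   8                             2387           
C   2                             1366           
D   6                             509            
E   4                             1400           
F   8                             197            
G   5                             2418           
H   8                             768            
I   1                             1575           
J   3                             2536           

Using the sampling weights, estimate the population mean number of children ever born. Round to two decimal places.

4.77

Weighted sum = 7×1459 + 8×2387 + 2×1366 + 6×509 + 4×1400 + 8×197 + 5×2418 + 8×768 + 1×1575 + 3×2536
  = 10213 + 19096 + 2732 + 3054 + 5600 + 1576 + 12090 + 6144 + 1575 + 7608 = 69688
Sum of weights = 1459 + 2387 + 1366 + 509 + 1400 + 197 + 2418 + 768 + 1575 + 2536 = 14615
Weighted mean = 69688 / 14615 = 4.7682518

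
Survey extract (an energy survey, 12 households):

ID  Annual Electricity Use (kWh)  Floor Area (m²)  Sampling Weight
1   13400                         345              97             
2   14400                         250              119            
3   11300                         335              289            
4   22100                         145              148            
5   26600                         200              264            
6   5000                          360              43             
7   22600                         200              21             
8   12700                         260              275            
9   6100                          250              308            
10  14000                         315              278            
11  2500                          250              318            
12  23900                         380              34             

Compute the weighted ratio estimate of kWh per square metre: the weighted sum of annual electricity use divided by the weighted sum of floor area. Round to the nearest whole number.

Σ wᵢ·y = 13400×97 + 14400×119 + 11300×289 + 22100×148 + 26600×264 + 5000×43 + 22600×21 + 12700×275 + 6100×308 + 14000×278 + 2500×318 + 23900×34
  = 1299800 + 1713600 + 3265700 + 3270800 + 7022400 + 215000 + 474600 + 3492500 + 1878800 + 3892000 + 795000 + 812600 = 28132800
Σ wᵢ·x = 345×97 + 250×119 + 335×289 + 145×148 + 200×264 + 360×43 + 200×21 + 260×275 + 250×308 + 315×278 + 250×318 + 380×34
  = 33465 + 29750 + 96815 + 21460 + 52800 + 15480 + 4200 + 71500 + 77000 + 87570 + 79500 + 12920 = 582460
Ratio = 28132800 / 582460 = 48.299969

48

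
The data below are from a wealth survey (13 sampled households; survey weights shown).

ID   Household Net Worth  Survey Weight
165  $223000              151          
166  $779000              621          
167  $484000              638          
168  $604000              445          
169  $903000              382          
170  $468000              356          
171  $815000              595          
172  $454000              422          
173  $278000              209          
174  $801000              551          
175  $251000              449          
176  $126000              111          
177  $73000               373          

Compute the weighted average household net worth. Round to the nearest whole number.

Weighted sum = 2936438000
Sum of weights = 5303
Weighted mean = 2936438000 / 5303 = 553731.47

553731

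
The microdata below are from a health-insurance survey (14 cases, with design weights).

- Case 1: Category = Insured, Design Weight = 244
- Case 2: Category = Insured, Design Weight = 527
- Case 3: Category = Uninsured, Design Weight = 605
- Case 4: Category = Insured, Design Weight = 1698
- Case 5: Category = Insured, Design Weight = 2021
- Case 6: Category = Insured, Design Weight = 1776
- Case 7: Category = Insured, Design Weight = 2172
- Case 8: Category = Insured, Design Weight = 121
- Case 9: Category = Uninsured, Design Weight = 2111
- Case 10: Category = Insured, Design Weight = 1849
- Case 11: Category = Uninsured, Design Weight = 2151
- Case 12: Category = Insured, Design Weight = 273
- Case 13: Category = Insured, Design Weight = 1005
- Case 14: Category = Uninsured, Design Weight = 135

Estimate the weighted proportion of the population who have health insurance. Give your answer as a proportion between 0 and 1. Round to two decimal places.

Sum of weights for 'Insured' = 244 + 527 + 1698 + 2021 + 1776 + 2172 + 121 + 1849 + 273 + 1005 = 11686
Total weight = 16688
Weighted proportion = 11686 / 16688 = 0.70026366

0.70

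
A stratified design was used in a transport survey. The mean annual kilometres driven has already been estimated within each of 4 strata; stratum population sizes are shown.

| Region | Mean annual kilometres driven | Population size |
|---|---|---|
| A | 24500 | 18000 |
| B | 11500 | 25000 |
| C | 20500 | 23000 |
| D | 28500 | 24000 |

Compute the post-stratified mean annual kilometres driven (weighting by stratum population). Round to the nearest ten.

20930

Σ Nₕ·x̄ₕ = 24500×18000 + 11500×25000 + 20500×23000 + 28500×24000
  = 441000000 + 287500000 + 471500000 + 684000000 = 1884000000
Σ Nₕ = 90000
Overall mean = 1884000000 / 90000 = 20933.333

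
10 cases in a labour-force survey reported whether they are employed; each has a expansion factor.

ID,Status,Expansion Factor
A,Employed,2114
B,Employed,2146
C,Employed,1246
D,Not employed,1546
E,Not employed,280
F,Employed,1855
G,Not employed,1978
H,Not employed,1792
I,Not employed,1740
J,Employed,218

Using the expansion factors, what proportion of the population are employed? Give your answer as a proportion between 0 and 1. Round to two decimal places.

0.51

Sum of weights for 'Employed' = 2114 + 2146 + 1246 + 1855 + 218 = 7579
Total weight = 2114 + 2146 + 1246 + 1546 + 280 + 1855 + 1978 + 1792 + 1740 + 218 = 14915
Weighted proportion = 7579 / 14915 = 0.50814616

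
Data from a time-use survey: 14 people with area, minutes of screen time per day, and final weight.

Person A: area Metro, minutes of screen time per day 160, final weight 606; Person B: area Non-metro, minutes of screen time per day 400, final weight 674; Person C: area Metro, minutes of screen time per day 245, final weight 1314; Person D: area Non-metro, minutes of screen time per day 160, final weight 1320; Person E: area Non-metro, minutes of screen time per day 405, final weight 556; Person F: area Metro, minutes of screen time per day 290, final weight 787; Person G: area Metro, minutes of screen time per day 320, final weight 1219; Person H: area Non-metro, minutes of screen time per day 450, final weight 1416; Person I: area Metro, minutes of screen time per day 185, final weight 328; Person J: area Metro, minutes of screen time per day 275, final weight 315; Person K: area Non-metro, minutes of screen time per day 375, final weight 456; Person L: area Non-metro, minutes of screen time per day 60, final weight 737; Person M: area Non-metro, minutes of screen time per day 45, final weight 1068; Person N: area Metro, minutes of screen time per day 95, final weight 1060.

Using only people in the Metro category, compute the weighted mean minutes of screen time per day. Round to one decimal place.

Metro rows: A, C, F, G, I, J, N
Weighted sum = 160×606 + 245×1314 + 290×787 + 320×1219 + 185×328 + 275×315 + 95×1060
  = 1285205
Sum of weights = 606 + 1314 + 787 + 1219 + 328 + 315 + 1060 = 5629
Weighted mean = 1285205 / 5629 = 228.31853

228.3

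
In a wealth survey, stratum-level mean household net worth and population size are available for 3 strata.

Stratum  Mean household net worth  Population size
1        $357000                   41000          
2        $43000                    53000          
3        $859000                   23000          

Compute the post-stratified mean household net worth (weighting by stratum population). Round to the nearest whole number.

313444

Σ Nₕ·x̄ₕ = 357000×41000 + 43000×53000 + 859000×23000
  = 14637000000 + 2279000000 + 19757000000 = 36673000000
Σ Nₕ = 41000 + 53000 + 23000 = 117000
Overall mean = 36673000000 / 117000 = 313444.44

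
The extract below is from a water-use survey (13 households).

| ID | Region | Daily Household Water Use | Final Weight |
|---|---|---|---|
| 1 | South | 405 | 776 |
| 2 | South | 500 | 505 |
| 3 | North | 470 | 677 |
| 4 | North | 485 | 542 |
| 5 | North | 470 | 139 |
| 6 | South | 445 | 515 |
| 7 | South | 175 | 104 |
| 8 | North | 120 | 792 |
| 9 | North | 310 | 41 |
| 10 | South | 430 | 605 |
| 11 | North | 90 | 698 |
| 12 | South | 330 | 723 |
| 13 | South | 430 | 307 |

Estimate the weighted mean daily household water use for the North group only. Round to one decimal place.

282.8

North rows: 3, 4, 5, 8, 9, 11
Weighted sum = 470×677 + 485×542 + 470×139 + 120×792 + 310×41 + 90×698
  = 318190 + 262870 + 65330 + 95040 + 12710 + 62820 = 816960
Sum of weights = 677 + 542 + 139 + 792 + 41 + 698 = 2889
Weighted mean = 816960 / 2889 = 282.78297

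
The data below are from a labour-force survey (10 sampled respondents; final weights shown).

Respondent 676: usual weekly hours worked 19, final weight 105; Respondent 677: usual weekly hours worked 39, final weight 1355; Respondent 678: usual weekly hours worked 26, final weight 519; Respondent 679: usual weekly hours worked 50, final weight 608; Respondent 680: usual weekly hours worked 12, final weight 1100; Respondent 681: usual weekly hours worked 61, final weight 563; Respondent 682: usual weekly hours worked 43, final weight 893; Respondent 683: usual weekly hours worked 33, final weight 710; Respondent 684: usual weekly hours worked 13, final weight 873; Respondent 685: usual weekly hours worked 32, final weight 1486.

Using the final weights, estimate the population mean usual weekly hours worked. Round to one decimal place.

32.5

Weighted sum = 19×105 + 39×1355 + 26×519 + 50×608 + 12×1100 + 61×563 + 43×893 + 33×710 + 13×873 + 32×1486
  = 1995 + 52845 + 13494 + 30400 + 13200 + 34343 + 38399 + 23430 + 11349 + 47552 = 267007
Sum of weights = 105 + 1355 + 519 + 608 + 1100 + 563 + 893 + 710 + 873 + 1486 = 8212
Weighted mean = 267007 / 8212 = 32.514247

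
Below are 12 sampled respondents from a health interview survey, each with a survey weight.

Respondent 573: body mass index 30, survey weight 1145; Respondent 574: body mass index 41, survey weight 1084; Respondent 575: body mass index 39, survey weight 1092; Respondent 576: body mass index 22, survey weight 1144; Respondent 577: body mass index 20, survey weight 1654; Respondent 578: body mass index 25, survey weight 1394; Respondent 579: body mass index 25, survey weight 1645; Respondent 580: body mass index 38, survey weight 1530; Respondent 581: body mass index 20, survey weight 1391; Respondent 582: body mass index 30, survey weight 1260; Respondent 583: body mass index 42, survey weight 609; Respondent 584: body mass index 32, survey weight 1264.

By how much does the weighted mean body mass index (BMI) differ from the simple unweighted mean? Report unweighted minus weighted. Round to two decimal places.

1.05

Unweighted sum = 30 + 41 + 39 + 22 + 20 + 25 + 25 + 38 + 20 + 30 + 42 + 32 = 364
Unweighted mean = 364 / 12 = 30.333333
Weighted sum = 30×1145 + 41×1084 + 39×1092 + 22×1144 + 20×1654 + 25×1394 + 25×1645 + 38×1530 + 20×1391 + 30×1260 + 42×609 + 32×1264
  = 445391
Sum of weights = 1145 + 1084 + 1092 + 1144 + 1654 + 1394 + 1645 + 1530 + 1391 + 1260 + 609 + 1264 = 15212
Weighted mean = 445391 / 15212 = 29.278925
Difference (unweighted minus weighted) = 1.0544088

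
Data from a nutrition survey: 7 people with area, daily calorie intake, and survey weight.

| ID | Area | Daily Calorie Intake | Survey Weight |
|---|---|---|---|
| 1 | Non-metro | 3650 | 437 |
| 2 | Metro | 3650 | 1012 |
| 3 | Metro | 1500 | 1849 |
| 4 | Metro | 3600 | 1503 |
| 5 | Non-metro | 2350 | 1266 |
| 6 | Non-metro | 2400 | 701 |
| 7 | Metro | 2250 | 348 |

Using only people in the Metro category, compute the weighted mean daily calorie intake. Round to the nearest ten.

2690

Metro rows: 2, 3, 4, 7
Weighted sum = 12661100
Sum of weights = 4712
Weighted mean = 12661100 / 4712 = 2686.9907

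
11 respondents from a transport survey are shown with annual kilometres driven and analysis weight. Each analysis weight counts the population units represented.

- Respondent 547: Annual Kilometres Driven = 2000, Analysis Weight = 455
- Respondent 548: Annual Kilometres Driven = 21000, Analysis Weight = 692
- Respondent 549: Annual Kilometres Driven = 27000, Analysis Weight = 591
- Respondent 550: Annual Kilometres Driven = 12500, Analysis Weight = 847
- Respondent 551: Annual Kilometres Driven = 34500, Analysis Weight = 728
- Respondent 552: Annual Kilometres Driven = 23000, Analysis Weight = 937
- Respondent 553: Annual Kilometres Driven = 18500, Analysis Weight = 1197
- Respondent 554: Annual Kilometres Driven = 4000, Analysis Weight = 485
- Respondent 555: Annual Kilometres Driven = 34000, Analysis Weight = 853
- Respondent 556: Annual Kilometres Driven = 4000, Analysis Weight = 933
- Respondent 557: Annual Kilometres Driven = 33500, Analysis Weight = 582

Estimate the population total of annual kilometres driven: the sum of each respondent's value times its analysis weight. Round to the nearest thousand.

164969000

Weighted total = 2000×455 + 21000×692 + 27000×591 + 12500×847 + 34500×728 + 23000×937 + 18500×1197 + 4000×485 + 34000×853 + 4000×933 + 33500×582
  = 164969000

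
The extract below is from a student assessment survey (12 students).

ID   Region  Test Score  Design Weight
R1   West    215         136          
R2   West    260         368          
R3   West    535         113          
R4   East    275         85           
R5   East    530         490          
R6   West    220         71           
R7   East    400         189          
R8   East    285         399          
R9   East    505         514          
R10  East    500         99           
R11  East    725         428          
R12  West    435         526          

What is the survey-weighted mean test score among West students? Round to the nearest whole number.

354

West rows: R1, R2, R3, R6, R12
Weighted sum = 215×136 + 260×368 + 535×113 + 220×71 + 435×526
  = 29240 + 95680 + 60455 + 15620 + 228810 = 429805
Sum of weights = 1214
Weighted mean = 429805 / 1214 = 354.04036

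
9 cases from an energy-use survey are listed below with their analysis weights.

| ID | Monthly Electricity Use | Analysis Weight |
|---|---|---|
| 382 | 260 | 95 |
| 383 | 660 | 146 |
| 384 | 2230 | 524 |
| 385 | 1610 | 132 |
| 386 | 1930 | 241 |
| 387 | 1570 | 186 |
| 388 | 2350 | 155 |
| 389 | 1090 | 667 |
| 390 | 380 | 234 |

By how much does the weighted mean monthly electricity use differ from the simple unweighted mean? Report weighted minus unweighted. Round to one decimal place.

102.9

Unweighted sum = 260 + 660 + 2230 + 1610 + 1930 + 1570 + 2350 + 1090 + 380 = 12080
Unweighted mean = 12080 / 9 = 1342.2222
Weighted sum = 260×95 + 660×146 + 2230×524 + 1610×132 + 1930×241 + 1570×186 + 2350×155 + 1090×667 + 380×234
  = 24700 + 96360 + 1168520 + 212520 + 465130 + 292020 + 364250 + 727030 + 88920 = 3439450
Sum of weights = 95 + 146 + 524 + 132 + 241 + 186 + 155 + 667 + 234 = 2380
Weighted mean = 3439450 / 2380 = 1445.1471
Difference (weighted minus unweighted) = 102.92484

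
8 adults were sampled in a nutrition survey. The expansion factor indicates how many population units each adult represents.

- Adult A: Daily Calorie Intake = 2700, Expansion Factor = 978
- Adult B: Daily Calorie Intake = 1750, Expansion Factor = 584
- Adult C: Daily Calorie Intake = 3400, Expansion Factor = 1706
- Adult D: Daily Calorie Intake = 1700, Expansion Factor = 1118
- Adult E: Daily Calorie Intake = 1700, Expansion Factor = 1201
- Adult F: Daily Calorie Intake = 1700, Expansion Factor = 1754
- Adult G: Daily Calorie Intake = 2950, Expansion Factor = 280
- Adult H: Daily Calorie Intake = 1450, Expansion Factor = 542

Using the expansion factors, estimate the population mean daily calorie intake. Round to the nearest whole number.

Weighted sum = 2700×978 + 1750×584 + 3400×1706 + 1700×1118 + 1700×1201 + 1700×1754 + 2950×280 + 1450×542
  = 17999000
Sum of weights = 978 + 584 + 1706 + 1118 + 1201 + 1754 + 280 + 542 = 8163
Weighted mean = 17999000 / 8163 = 2204.9492

2205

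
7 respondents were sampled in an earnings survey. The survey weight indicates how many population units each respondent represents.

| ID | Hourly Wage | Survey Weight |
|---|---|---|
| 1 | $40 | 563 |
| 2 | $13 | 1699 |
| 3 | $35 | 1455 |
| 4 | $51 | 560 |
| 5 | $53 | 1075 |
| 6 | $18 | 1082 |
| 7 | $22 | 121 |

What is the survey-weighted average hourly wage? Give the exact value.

31

Weighted sum = 40×563 + 13×1699 + 35×1455 + 51×560 + 53×1075 + 18×1082 + 22×121
  = 22520 + 22087 + 50925 + 28560 + 56975 + 19476 + 2662 = 203205
Sum of weights = 563 + 1699 + 1455 + 560 + 1075 + 1082 + 121 = 6555
Weighted mean = 203205 / 6555 = 31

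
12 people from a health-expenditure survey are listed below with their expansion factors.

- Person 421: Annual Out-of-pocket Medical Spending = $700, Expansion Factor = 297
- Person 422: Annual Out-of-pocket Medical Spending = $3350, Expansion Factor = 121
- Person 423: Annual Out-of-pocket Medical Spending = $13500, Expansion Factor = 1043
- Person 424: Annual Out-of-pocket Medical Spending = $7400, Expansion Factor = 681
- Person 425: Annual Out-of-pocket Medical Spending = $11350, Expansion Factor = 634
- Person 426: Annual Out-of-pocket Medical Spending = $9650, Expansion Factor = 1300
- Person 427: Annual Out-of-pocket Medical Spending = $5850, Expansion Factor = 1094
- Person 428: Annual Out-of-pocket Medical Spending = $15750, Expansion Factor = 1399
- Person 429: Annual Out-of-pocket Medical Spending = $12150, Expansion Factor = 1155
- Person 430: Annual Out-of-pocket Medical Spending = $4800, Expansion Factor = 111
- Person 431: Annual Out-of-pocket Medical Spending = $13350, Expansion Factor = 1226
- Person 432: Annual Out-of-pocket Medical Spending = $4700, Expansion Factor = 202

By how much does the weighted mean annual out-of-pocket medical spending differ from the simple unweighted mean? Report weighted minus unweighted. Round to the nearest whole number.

Unweighted sum = 700 + 3350 + 13500 + 7400 + 11350 + 9650 + 5850 + 15750 + 12150 + 4800 + 13350 + 4700 = 102550
Unweighted mean = 102550 / 12 = 8545.8333
Weighted sum = 700×297 + 3350×121 + 13500×1043 + 7400×681 + 11350×634 + 9650×1300 + 5850×1094 + 15750×1399 + 12150×1155 + 4800×111 + 13350×1226 + 4700×202
  = 207900 + 405350 + 14080500 + 5039400 + 7195900 + 12545000 + 6399900 + 22034250 + 14033250 + 532800 + 16367100 + 949400 = 99790750
Sum of weights = 297 + 121 + 1043 + 681 + 634 + 1300 + 1094 + 1399 + 1155 + 111 + 1226 + 202 = 9263
Weighted mean = 99790750 / 9263 = 10773.049
Difference (weighted minus unweighted) = 2227.2154

2227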